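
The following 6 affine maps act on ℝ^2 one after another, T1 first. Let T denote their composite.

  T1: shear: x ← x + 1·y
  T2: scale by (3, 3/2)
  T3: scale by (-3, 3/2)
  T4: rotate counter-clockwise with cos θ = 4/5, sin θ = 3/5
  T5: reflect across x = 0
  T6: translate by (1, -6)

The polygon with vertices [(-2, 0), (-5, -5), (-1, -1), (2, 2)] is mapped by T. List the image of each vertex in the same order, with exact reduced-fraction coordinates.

T1 shear: x ← x + 1·y: (-2, 0) → (-2, 0); (-5, -5) → (-10, -5); (-1, -1) → (-2, -1); (2, 2) → (4, 2)
T2 scale by (3, 3/2): (-2, 0) → (-6, 0); (-10, -5) → (-30, -15/2); (-2, -1) → (-6, -3/2); (4, 2) → (12, 3)
T3 scale by (-3, 3/2): (-6, 0) → (18, 0); (-30, -15/2) → (90, -45/4); (-6, -3/2) → (18, -9/4); (12, 3) → (-36, 9/2)
T4 rotate counter-clockwise with cos θ = 4/5, sin θ = 3/5: (18, 0) → (72/5, 54/5); (90, -45/4) → (315/4, 45); (18, -9/4) → (63/4, 9); (-36, 9/2) → (-63/2, -18)
T5 reflect across x = 0: (72/5, 54/5) → (-72/5, 54/5); (315/4, 45) → (-315/4, 45); (63/4, 9) → (-63/4, 9); (-63/2, -18) → (63/2, -18)
T6 translate by (1, -6): (-72/5, 54/5) → (-67/5, 24/5); (-315/4, 45) → (-311/4, 39); (-63/4, 9) → (-59/4, 3); (63/2, -18) → (65/2, -24)

image vertices: (-67/5, 24/5), (-311/4, 39), (-59/4, 3), (65/2, -24)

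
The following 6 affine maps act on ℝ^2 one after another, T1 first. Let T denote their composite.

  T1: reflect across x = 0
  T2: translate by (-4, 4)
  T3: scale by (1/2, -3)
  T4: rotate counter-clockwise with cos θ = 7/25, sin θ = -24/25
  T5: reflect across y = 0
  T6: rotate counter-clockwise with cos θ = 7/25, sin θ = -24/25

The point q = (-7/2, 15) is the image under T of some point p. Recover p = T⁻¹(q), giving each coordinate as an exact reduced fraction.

p = (3, 1)

T1 = [-1 0 0; 0 1 0; 0 0 1]
T2·T1 = [-1 0 -4; 0 1 4; 0 0 1]
T3·…·T1 = [-1/2 0 -2; 0 -3 -12; 0 0 1]
T4·…·T1 = [-7/50 -72/25 -302/25; 12/25 -21/25 -36/25; 0 0 1]
T5·…·T1 = [-7/50 -72/25 -302/25; -12/25 21/25 36/25; 0 0 1]
T6·…·T1 = [-1/2 0 -2; 0 3 12; 0 0 1]
det M = -3/2; M⁻¹ = [-2 0 -4; 0 1/3 -4; 0 0 1]
M⁻¹ · (-7/2, 15)ᵀ = (3, 1)ᵀ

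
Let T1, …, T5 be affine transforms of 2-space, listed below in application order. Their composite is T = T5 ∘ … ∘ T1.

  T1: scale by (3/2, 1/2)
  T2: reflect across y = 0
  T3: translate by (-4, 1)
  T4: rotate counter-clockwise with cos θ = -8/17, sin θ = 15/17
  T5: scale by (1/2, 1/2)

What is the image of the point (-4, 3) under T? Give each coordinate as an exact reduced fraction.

T(p) = (175/68, -73/17)

T1 scale by (3/2, 1/2): (-4, 3) → (-6, 3/2)
T2 reflect across y = 0: (-6, 3/2) → (-6, -3/2)
T3 translate by (-4, 1): (-6, -3/2) → (-10, -1/2)
T4 rotate counter-clockwise with cos θ = -8/17, sin θ = 15/17: (-10, -1/2) → (175/34, -146/17)
T5 scale by (1/2, 1/2): (175/34, -146/17) → (175/68, -73/17)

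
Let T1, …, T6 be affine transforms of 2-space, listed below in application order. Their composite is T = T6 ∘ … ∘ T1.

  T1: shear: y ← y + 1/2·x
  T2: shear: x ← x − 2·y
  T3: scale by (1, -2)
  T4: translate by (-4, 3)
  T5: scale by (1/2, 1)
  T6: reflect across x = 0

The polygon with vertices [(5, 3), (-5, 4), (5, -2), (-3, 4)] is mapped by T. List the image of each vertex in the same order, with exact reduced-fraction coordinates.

T1 shear: y ← y + 1/2·x: (5, 3) → (5, 11/2); (-5, 4) → (-5, 3/2); (5, -2) → (5, 1/2); (-3, 4) → (-3, 5/2)
T2 shear: x ← x − 2·y: (5, 11/2) → (-6, 11/2); (-5, 3/2) → (-8, 3/2); (5, 1/2) → (4, 1/2); (-3, 5/2) → (-8, 5/2)
T3 scale by (1, -2): (-6, 11/2) → (-6, -11); (-8, 3/2) → (-8, -3); (4, 1/2) → (4, -1); (-8, 5/2) → (-8, -5)
T4 translate by (-4, 3): (-6, -11) → (-10, -8); (-8, -3) → (-12, 0); (4, -1) → (0, 2); (-8, -5) → (-12, -2)
T5 scale by (1/2, 1): (-10, -8) → (-5, -8); (-12, 0) → (-6, 0); (0, 2) → (0, 2); (-12, -2) → (-6, -2)
T6 reflect across x = 0: (-5, -8) → (5, -8); (-6, 0) → (6, 0); (0, 2) → (0, 2); (-6, -2) → (6, -2)

image vertices: (5, -8), (6, 0), (0, 2), (6, -2)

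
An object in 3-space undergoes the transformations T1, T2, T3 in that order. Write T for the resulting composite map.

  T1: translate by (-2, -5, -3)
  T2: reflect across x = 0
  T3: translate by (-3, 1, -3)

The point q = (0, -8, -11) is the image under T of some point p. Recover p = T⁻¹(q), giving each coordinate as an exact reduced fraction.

T1 = [1 0 0 -2; 0 1 0 -5; 0 0 1 -3; 0 0 0 1]
T2·T1 = [-1 0 0 2; 0 1 0 -5; 0 0 1 -3; 0 0 0 1]
T3·…·T1 = [-1 0 0 -1; 0 1 0 -4; 0 0 1 -6; 0 0 0 1]
det M = -1; M⁻¹ = [-1 0 0 -1; 0 1 0 4; 0 0 1 6; 0 0 0 1]
M⁻¹ · (0, -8, -11)ᵀ = (-1, -4, -5)ᵀ

p = (-1, -4, -5)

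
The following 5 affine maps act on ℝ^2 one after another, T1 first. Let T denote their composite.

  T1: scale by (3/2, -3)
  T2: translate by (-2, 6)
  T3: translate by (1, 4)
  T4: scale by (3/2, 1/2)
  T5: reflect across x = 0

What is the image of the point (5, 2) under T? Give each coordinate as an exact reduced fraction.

T1 scale by (3/2, -3): (5, 2) → (15/2, -6)
T2 translate by (-2, 6): (15/2, -6) → (11/2, 0)
T3 translate by (1, 4): (11/2, 0) → (13/2, 4)
T4 scale by (3/2, 1/2): (13/2, 4) → (39/4, 2)
T5 reflect across x = 0: (39/4, 2) → (-39/4, 2)

T(p) = (-39/4, 2)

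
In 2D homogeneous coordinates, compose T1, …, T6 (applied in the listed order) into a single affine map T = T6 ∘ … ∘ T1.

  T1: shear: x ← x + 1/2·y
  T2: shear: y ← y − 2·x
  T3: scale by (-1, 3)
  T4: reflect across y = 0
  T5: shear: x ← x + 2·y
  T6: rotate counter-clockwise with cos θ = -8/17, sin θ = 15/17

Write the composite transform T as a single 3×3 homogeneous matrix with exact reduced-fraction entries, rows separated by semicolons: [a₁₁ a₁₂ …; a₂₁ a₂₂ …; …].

T1 = [1 1/2 0; 0 1 0; 0 0 1]
T2·T1 = [1 1/2 0; -2 0 0; 0 0 1]
T3·…·T1 = [-1 -1/2 0; -6 0 0; 0 0 1]
T4·…·T1 = [-1 -1/2 0; 6 0 0; 0 0 1]
T5·…·T1 = [11 -1/2 0; 6 0 0; 0 0 1]
T6·…·T1 = [-178/17 4/17 0; 117/17 -15/34 0; 0 0 1]

T = [-178/17 4/17 0; 117/17 -15/34 0; 0 0 1]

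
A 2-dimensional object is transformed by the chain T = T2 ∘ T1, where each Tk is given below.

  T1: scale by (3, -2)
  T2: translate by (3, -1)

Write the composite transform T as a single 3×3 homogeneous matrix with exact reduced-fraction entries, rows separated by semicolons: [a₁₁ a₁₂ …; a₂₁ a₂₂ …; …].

T = [3 0 3; 0 -2 -1; 0 0 1]

T1 = [3 0 0; 0 -2 0; 0 0 1]
T2·T1 = [3 0 3; 0 -2 -1; 0 0 1]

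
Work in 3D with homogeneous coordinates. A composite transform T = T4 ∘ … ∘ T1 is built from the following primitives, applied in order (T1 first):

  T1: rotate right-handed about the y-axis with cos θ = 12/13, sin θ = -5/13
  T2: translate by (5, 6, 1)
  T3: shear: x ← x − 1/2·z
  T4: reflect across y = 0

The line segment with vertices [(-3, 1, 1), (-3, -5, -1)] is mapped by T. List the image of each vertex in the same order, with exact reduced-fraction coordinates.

T1 rotate right-handed about the y-axis with cos θ = 12/13, sin θ = -5/13: (-3, 1, 1) → (-41/13, 1, -3/13); (-3, -5, -1) → (-31/13, -5, -27/13)
T2 translate by (5, 6, 1): (-41/13, 1, -3/13) → (24/13, 7, 10/13); (-31/13, -5, -27/13) → (34/13, 1, -14/13)
T3 shear: x ← x − 1/2·z: (24/13, 7, 10/13) → (19/13, 7, 10/13); (34/13, 1, -14/13) → (41/13, 1, -14/13)
T4 reflect across y = 0: (19/13, 7, 10/13) → (19/13, -7, 10/13); (41/13, 1, -14/13) → (41/13, -1, -14/13)

image vertices: (19/13, -7, 10/13), (41/13, -1, -14/13)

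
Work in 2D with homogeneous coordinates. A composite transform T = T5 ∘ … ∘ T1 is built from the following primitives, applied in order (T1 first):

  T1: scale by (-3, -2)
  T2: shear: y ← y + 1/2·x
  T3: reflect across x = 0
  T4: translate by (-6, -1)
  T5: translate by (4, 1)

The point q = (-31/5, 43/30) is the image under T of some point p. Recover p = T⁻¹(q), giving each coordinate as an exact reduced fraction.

p = (-7/5, 1/3)

T1 = [-3 0 0; 0 -2 0; 0 0 1]
T2·T1 = [-3 0 0; -3/2 -2 0; 0 0 1]
T3·…·T1 = [3 0 0; -3/2 -2 0; 0 0 1]
T4·…·T1 = [3 0 -6; -3/2 -2 -1; 0 0 1]
T5·…·T1 = [3 0 -2; -3/2 -2 0; 0 0 1]
det M = -6; M⁻¹ = [1/3 0 2/3; -1/4 -1/2 -1/2; 0 0 1]
M⁻¹ · (-31/5, 43/30)ᵀ = (-7/5, 1/3)ᵀ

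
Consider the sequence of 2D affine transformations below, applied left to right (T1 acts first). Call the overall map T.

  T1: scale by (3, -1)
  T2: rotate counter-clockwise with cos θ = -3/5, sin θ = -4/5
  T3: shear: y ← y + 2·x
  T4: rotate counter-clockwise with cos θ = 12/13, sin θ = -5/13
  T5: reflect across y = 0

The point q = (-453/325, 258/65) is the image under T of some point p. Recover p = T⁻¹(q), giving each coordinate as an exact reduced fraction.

T1 = [3 0 0; 0 -1 0; 0 0 1]
T2·T1 = [-9/5 -4/5 0; -12/5 3/5 0; 0 0 1]
T3·…·T1 = [-9/5 -4/5 0; -6 -1 0; 0 0 1]
T4·…·T1 = [-258/65 -73/65 0; -63/13 -8/13 0; 0 0 1]
T5·…·T1 = [-258/65 -73/65 0; 63/13 8/13 0; 0 0 1]
det M = 3; M⁻¹ = [8/39 73/195 0; -21/13 -86/65 0; 0 0 1]
M⁻¹ · (-453/325, 258/65)ᵀ = (6/5, -3)ᵀ

p = (6/5, -3)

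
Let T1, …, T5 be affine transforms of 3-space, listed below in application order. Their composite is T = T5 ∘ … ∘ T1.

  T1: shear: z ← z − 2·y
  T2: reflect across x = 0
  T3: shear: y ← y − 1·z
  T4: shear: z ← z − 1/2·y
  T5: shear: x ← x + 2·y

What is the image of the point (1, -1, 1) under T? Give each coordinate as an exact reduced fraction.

T(p) = (-9, -4, 5)

T1 shear: z ← z − 2·y: (1, -1, 1) → (1, -1, 3)
T2 reflect across x = 0: (1, -1, 3) → (-1, -1, 3)
T3 shear: y ← y − 1·z: (-1, -1, 3) → (-1, -4, 3)
T4 shear: z ← z − 1/2·y: (-1, -4, 3) → (-1, -4, 5)
T5 shear: x ← x + 2·y: (-1, -4, 5) → (-9, -4, 5)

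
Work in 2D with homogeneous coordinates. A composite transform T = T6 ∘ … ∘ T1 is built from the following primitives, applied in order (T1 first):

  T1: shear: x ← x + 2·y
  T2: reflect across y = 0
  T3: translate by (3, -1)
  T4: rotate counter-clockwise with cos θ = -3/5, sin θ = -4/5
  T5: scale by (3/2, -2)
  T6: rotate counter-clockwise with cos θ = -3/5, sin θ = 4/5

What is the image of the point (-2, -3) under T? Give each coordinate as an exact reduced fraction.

T(p) = (17/50, 222/25)

T1 shear: x ← x + 2·y: (-2, -3) → (-8, -3)
T2 reflect across y = 0: (-8, -3) → (-8, 3)
T3 translate by (3, -1): (-8, 3) → (-5, 2)
T4 rotate counter-clockwise with cos θ = -3/5, sin θ = -4/5: (-5, 2) → (23/5, 14/5)
T5 scale by (3/2, -2): (23/5, 14/5) → (69/10, -28/5)
T6 rotate counter-clockwise with cos θ = -3/5, sin θ = 4/5: (69/10, -28/5) → (17/50, 222/25)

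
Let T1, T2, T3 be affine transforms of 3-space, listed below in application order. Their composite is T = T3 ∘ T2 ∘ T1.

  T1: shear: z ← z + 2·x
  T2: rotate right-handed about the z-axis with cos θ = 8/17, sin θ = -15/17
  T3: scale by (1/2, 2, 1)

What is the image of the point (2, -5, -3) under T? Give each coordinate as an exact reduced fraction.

T(p) = (-59/34, -140/17, 1)

T1 shear: z ← z + 2·x: (2, -5, -3) → (2, -5, 1)
T2 rotate right-handed about the z-axis with cos θ = 8/17, sin θ = -15/17: (2, -5, 1) → (-59/17, -70/17, 1)
T3 scale by (1/2, 2, 1): (-59/17, -70/17, 1) → (-59/34, -140/17, 1)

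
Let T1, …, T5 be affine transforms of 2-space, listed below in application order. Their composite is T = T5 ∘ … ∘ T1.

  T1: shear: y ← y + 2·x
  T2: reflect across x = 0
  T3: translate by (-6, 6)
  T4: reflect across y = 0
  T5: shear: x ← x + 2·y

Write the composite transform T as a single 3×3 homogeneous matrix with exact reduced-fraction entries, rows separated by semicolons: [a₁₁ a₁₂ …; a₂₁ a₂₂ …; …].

T = [-5 -2 -18; -2 -1 -6; 0 0 1]

T1 = [1 0 0; 2 1 0; 0 0 1]
T2·T1 = [-1 0 0; 2 1 0; 0 0 1]
T3·…·T1 = [-1 0 -6; 2 1 6; 0 0 1]
T4·…·T1 = [-1 0 -6; -2 -1 -6; 0 0 1]
T5·…·T1 = [-5 -2 -18; -2 -1 -6; 0 0 1]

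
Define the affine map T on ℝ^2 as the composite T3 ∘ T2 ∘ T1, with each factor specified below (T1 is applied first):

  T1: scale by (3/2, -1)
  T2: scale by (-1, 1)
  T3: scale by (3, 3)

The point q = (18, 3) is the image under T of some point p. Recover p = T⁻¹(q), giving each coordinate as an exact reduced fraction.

p = (-4, -1)

T1 = [3/2 0 0; 0 -1 0; 0 0 1]
T2·T1 = [-3/2 0 0; 0 -1 0; 0 0 1]
T3·…·T1 = [-9/2 0 0; 0 -3 0; 0 0 1]
det M = 27/2; M⁻¹ = [-2/9 0 0; 0 -1/3 0; 0 0 1]
M⁻¹ · (18, 3)ᵀ = (-4, -1)ᵀ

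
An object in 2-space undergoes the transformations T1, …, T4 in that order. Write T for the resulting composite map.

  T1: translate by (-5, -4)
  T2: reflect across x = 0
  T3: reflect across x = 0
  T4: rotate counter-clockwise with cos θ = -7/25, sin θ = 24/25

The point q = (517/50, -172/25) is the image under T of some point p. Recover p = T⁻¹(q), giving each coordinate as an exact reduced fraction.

p = (-9/2, -4)

T1 = [1 0 -5; 0 1 -4; 0 0 1]
T2·T1 = [-1 0 5; 0 1 -4; 0 0 1]
T3·…·T1 = [1 0 -5; 0 1 -4; 0 0 1]
T4·…·T1 = [-7/25 -24/25 131/25; 24/25 -7/25 -92/25; 0 0 1]
det M = 1; M⁻¹ = [-7/25 24/25 5; -24/25 -7/25 4; 0 0 1]
M⁻¹ · (517/50, -172/25)ᵀ = (-9/2, -4)ᵀ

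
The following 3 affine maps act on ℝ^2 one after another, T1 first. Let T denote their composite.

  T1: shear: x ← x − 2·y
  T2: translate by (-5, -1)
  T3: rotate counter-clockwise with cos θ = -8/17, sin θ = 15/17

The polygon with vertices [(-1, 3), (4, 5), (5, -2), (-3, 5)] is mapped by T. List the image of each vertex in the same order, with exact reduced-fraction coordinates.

image vertices: (66/17, -196/17), (28/17, -197/17), (13/17, 84/17), (84/17, -302/17)

T1 shear: x ← x − 2·y: (-1, 3) → (-7, 3); (4, 5) → (-6, 5); (5, -2) → (9, -2); (-3, 5) → (-13, 5)
T2 translate by (-5, -1): (-7, 3) → (-12, 2); (-6, 5) → (-11, 4); (9, -2) → (4, -3); (-13, 5) → (-18, 4)
T3 rotate counter-clockwise with cos θ = -8/17, sin θ = 15/17: (-12, 2) → (66/17, -196/17); (-11, 4) → (28/17, -197/17); (4, -3) → (13/17, 84/17); (-18, 4) → (84/17, -302/17)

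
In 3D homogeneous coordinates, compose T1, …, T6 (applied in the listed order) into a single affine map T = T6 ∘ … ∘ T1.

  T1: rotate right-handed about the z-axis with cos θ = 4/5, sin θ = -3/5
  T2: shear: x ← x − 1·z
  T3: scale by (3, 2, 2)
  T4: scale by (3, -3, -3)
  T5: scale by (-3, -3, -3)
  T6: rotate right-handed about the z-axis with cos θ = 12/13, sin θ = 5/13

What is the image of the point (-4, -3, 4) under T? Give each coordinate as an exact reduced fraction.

T1 rotate right-handed about the z-axis with cos θ = 4/5, sin θ = -3/5: (-4, -3, 4) → (-5, 0, 4)
T2 shear: x ← x − 1·z: (-5, 0, 4) → (-9, 0, 4)
T3 scale by (3, 2, 2): (-9, 0, 4) → (-27, 0, 8)
T4 scale by (3, -3, -3): (-27, 0, 8) → (-81, 0, -24)
T5 scale by (-3, -3, -3): (-81, 0, -24) → (243, 0, 72)
T6 rotate right-handed about the z-axis with cos θ = 12/13, sin θ = 5/13: (243, 0, 72) → (2916/13, 1215/13, 72)

T(p) = (2916/13, 1215/13, 72)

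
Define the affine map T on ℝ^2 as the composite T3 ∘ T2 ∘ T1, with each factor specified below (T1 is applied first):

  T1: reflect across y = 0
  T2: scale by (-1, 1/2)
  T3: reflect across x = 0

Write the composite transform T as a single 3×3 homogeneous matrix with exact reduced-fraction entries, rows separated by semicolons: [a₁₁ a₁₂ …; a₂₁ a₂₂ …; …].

T = [1 0 0; 0 -1/2 0; 0 0 1]

T1 = [1 0 0; 0 -1 0; 0 0 1]
T2·T1 = [-1 0 0; 0 -1/2 0; 0 0 1]
T3·…·T1 = [1 0 0; 0 -1/2 0; 0 0 1]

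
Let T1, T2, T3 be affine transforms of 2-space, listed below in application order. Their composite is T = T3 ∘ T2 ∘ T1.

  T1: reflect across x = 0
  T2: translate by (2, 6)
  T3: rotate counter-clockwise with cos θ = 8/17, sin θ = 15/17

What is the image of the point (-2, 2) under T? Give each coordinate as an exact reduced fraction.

T(p) = (-88/17, 124/17)

T1 reflect across x = 0: (-2, 2) → (2, 2)
T2 translate by (2, 6): (2, 2) → (4, 8)
T3 rotate counter-clockwise with cos θ = 8/17, sin θ = 15/17: (4, 8) → (-88/17, 124/17)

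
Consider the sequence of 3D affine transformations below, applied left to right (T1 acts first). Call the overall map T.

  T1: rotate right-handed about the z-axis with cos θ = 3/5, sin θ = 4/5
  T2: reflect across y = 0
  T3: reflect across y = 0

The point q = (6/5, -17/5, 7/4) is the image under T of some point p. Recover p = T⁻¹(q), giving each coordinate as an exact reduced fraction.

T1 = [3/5 -4/5 0 0; 4/5 3/5 0 0; 0 0 1 0; 0 0 0 1]
T2·T1 = [3/5 -4/5 0 0; -4/5 -3/5 0 0; 0 0 1 0; 0 0 0 1]
T3·…·T1 = [3/5 -4/5 0 0; 4/5 3/5 0 0; 0 0 1 0; 0 0 0 1]
det M = 1; M⁻¹ = [3/5 4/5 0 0; -4/5 3/5 0 0; 0 0 1 0; 0 0 0 1]
M⁻¹ · (6/5, -17/5, 7/4)ᵀ = (-2, -3, 7/4)ᵀ

p = (-2, -3, 7/4)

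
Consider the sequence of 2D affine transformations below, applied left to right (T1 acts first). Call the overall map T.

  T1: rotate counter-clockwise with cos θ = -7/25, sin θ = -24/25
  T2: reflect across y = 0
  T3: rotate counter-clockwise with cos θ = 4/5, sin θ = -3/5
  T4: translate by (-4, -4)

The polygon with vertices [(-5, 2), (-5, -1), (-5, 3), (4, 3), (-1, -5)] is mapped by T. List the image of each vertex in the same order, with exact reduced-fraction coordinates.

image vertices: (-486/125, -1173/125), (-837/125, -1041/125), (-369/125, -1217/125), (27/125, -164/125), (-1129/125, -397/125)

T1 rotate counter-clockwise with cos θ = -7/25, sin θ = -24/25: (-5, 2) → (83/25, 106/25); (-5, -1) → (11/25, 127/25); (-5, 3) → (107/25, 99/25); (4, 3) → (44/25, -117/25); (-1, -5) → (-113/25, 59/25)
T2 reflect across y = 0: (83/25, 106/25) → (83/25, -106/25); (11/25, 127/25) → (11/25, -127/25); (107/25, 99/25) → (107/25, -99/25); (44/25, -117/25) → (44/25, 117/25); (-113/25, 59/25) → (-113/25, -59/25)
T3 rotate counter-clockwise with cos θ = 4/5, sin θ = -3/5: (83/25, -106/25) → (14/125, -673/125); (11/25, -127/25) → (-337/125, -541/125); (107/25, -99/25) → (131/125, -717/125); (44/25, 117/25) → (527/125, 336/125); (-113/25, -59/25) → (-629/125, 103/125)
T4 translate by (-4, -4): (14/125, -673/125) → (-486/125, -1173/125); (-337/125, -541/125) → (-837/125, -1041/125); (131/125, -717/125) → (-369/125, -1217/125); (527/125, 336/125) → (27/125, -164/125); (-629/125, 103/125) → (-1129/125, -397/125)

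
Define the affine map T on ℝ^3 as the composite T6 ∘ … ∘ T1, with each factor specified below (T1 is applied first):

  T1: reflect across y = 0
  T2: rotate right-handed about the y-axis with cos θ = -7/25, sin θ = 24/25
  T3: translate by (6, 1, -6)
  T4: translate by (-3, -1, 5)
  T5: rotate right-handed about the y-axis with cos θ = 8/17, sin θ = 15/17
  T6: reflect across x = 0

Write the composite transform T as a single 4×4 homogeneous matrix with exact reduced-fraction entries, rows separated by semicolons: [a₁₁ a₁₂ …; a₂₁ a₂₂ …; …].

T1 = [1 0 0 0; 0 -1 0 0; 0 0 1 0; 0 0 0 1]
T2·T1 = [-7/25 0 24/25 0; 0 -1 0 0; -24/25 0 -7/25 0; 0 0 0 1]
T3·…·T1 = [-7/25 0 24/25 6; 0 -1 0 1; -24/25 0 -7/25 -6; 0 0 0 1]
T4·…·T1 = [-7/25 0 24/25 3; 0 -1 0 0; -24/25 0 -7/25 -1; 0 0 0 1]
T5·…·T1 = [-416/425 0 87/425 9/17; 0 -1 0 0; -87/425 0 -416/425 -53/17; 0 0 0 1]
T6·…·T1 = [416/425 0 -87/425 -9/17; 0 -1 0 0; -87/425 0 -416/425 -53/17; 0 0 0 1]

T = [416/425 0 -87/425 -9/17; 0 -1 0 0; -87/425 0 -416/425 -53/17; 0 0 0 1]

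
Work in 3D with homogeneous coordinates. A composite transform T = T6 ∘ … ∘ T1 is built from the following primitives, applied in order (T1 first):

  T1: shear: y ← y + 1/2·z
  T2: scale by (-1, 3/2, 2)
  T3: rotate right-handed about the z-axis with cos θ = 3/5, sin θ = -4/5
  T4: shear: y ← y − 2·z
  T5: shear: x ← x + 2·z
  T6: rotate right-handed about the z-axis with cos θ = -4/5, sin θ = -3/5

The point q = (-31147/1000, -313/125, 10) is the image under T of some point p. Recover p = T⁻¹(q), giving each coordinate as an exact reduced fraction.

T1 = [1 0 0 0; 0 1 1/2 0; 0 0 1 0; 0 0 0 1]
T2·T1 = [-1 0 0 0; 0 3/2 3/4 0; 0 0 2 0; 0 0 0 1]
T3·…·T1 = [-3/5 6/5 3/5 0; 4/5 9/10 9/20 0; 0 0 2 0; 0 0 0 1]
T4·…·T1 = [-3/5 6/5 3/5 0; 4/5 9/10 -71/20 0; 0 0 2 0; 0 0 0 1]
T5·…·T1 = [-3/5 6/5 23/5 0; 4/5 9/10 -71/20 0; 0 0 2 0; 0 0 0 1]
T6·…·T1 = [24/25 -21/50 -581/100 0; -7/25 -36/25 2/25 0; 0 0 2 0; 0 0 0 1]
det M = -3; M⁻¹ = [24/25 -7/25 14/5 0; -14/75 -16/25 -31/60 0; 0 0 1/2 0; 0 0 0 1]
M⁻¹ · (-31147/1000, -313/125, 10)ᵀ = (-6/5, 9/4, 5)ᵀ

p = (-6/5, 9/4, 5)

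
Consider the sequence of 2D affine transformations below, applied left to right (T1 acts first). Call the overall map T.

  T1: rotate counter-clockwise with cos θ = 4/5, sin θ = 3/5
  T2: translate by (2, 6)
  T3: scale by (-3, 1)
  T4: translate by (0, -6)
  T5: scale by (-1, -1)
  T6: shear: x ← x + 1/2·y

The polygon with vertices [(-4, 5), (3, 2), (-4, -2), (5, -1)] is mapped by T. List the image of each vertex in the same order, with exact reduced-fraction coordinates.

image vertices: (-67/5, -8/5), (79/10, -17/5), (2, 4), (187/10, -11/5)

T1 rotate counter-clockwise with cos θ = 4/5, sin θ = 3/5: (-4, 5) → (-31/5, 8/5); (3, 2) → (6/5, 17/5); (-4, -2) → (-2, -4); (5, -1) → (23/5, 11/5)
T2 translate by (2, 6): (-31/5, 8/5) → (-21/5, 38/5); (6/5, 17/5) → (16/5, 47/5); (-2, -4) → (0, 2); (23/5, 11/5) → (33/5, 41/5)
T3 scale by (-3, 1): (-21/5, 38/5) → (63/5, 38/5); (16/5, 47/5) → (-48/5, 47/5); (0, 2) → (0, 2); (33/5, 41/5) → (-99/5, 41/5)
T4 translate by (0, -6): (63/5, 38/5) → (63/5, 8/5); (-48/5, 47/5) → (-48/5, 17/5); (0, 2) → (0, -4); (-99/5, 41/5) → (-99/5, 11/5)
T5 scale by (-1, -1): (63/5, 8/5) → (-63/5, -8/5); (-48/5, 17/5) → (48/5, -17/5); (0, -4) → (0, 4); (-99/5, 11/5) → (99/5, -11/5)
T6 shear: x ← x + 1/2·y: (-63/5, -8/5) → (-67/5, -8/5); (48/5, -17/5) → (79/10, -17/5); (0, 4) → (2, 4); (99/5, -11/5) → (187/10, -11/5)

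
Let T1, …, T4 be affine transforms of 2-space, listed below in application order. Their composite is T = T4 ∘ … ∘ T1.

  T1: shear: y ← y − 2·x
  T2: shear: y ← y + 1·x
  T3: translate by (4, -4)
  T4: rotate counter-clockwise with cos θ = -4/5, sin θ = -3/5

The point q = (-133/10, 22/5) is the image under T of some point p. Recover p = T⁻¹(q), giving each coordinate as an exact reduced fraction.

T1 = [1 0 0; -2 1 0; 0 0 1]
T2·T1 = [1 0 0; -1 1 0; 0 0 1]
T3·…·T1 = [1 0 4; -1 1 -4; 0 0 1]
T4·…·T1 = [-7/5 3/5 -28/5; 1/5 -4/5 4/5; 0 0 1]
det M = 1; M⁻¹ = [-4/5 -3/5 -4; -1/5 -7/5 0; 0 0 1]
M⁻¹ · (-133/10, 22/5)ᵀ = (4, -7/2)ᵀ

p = (4, -7/2)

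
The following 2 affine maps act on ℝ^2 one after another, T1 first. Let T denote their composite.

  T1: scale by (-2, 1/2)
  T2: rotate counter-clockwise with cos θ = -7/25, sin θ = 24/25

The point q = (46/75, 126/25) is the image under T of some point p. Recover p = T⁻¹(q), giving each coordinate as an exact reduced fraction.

p = (-7/3, -4)

T1 = [-2 0 0; 0 1/2 0; 0 0 1]
T2·T1 = [14/25 -12/25 0; -48/25 -7/50 0; 0 0 1]
det M = -1; M⁻¹ = [7/50 -12/25 0; -48/25 -14/25 0; 0 0 1]
M⁻¹ · (46/75, 126/25)ᵀ = (-7/3, -4)ᵀ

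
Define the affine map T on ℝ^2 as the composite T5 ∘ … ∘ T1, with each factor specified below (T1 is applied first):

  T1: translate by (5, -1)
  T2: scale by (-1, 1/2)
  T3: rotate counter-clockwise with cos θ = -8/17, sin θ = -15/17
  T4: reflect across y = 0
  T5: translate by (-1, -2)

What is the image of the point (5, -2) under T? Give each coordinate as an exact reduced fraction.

T1 translate by (5, -1): (5, -2) → (10, -3)
T2 scale by (-1, 1/2): (10, -3) → (-10, -3/2)
T3 rotate counter-clockwise with cos θ = -8/17, sin θ = -15/17: (-10, -3/2) → (115/34, 162/17)
T4 reflect across y = 0: (115/34, 162/17) → (115/34, -162/17)
T5 translate by (-1, -2): (115/34, -162/17) → (81/34, -196/17)

T(p) = (81/34, -196/17)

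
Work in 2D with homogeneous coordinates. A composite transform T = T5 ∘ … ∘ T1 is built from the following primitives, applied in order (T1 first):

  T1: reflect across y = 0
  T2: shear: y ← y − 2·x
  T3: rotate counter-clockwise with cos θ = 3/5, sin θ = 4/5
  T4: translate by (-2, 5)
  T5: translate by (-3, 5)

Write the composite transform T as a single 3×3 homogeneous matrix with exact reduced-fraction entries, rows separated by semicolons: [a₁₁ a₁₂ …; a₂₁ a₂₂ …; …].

T1 = [1 0 0; 0 -1 0; 0 0 1]
T2·T1 = [1 0 0; -2 -1 0; 0 0 1]
T3·…·T1 = [11/5 4/5 0; -2/5 -3/5 0; 0 0 1]
T4·…·T1 = [11/5 4/5 -2; -2/5 -3/5 5; 0 0 1]
T5·…·T1 = [11/5 4/5 -5; -2/5 -3/5 10; 0 0 1]

T = [11/5 4/5 -5; -2/5 -3/5 10; 0 0 1]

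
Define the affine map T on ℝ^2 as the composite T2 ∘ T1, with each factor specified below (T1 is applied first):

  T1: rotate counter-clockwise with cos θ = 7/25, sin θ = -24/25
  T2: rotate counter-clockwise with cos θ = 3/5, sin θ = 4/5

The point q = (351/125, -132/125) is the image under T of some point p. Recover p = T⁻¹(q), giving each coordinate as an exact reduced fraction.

p = (3, 0)

T1 = [7/25 24/25 0; -24/25 7/25 0; 0 0 1]
T2·T1 = [117/125 44/125 0; -44/125 117/125 0; 0 0 1]
det M = 1; M⁻¹ = [117/125 -44/125 0; 44/125 117/125 0; 0 0 1]
M⁻¹ · (351/125, -132/125)ᵀ = (3, 0)ᵀ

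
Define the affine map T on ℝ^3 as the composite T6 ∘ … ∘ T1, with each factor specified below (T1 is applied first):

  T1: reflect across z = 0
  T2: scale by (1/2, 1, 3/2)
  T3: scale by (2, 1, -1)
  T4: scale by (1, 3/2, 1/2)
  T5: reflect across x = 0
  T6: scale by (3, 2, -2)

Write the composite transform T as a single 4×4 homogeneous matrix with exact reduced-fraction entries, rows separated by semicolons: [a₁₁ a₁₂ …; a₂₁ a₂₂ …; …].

T1 = [1 0 0 0; 0 1 0 0; 0 0 -1 0; 0 0 0 1]
T2·T1 = [1/2 0 0 0; 0 1 0 0; 0 0 -3/2 0; 0 0 0 1]
T3·…·T1 = [1 0 0 0; 0 1 0 0; 0 0 3/2 0; 0 0 0 1]
T4·…·T1 = [1 0 0 0; 0 3/2 0 0; 0 0 3/4 0; 0 0 0 1]
T5·…·T1 = [-1 0 0 0; 0 3/2 0 0; 0 0 3/4 0; 0 0 0 1]
T6·…·T1 = [-3 0 0 0; 0 3 0 0; 0 0 -3/2 0; 0 0 0 1]

T = [-3 0 0 0; 0 3 0 0; 0 0 -3/2 0; 0 0 0 1]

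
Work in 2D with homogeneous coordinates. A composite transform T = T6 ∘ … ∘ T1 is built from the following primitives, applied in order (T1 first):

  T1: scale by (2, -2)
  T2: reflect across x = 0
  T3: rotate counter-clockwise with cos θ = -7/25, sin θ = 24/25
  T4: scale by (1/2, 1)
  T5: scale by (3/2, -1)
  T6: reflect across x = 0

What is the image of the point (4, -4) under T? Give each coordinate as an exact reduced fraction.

T1 scale by (2, -2): (4, -4) → (8, 8)
T2 reflect across x = 0: (8, 8) → (-8, 8)
T3 rotate counter-clockwise with cos θ = -7/25, sin θ = 24/25: (-8, 8) → (-136/25, -248/25)
T4 scale by (1/2, 1): (-136/25, -248/25) → (-68/25, -248/25)
T5 scale by (3/2, -1): (-68/25, -248/25) → (-102/25, 248/25)
T6 reflect across x = 0: (-102/25, 248/25) → (102/25, 248/25)

T(p) = (102/25, 248/25)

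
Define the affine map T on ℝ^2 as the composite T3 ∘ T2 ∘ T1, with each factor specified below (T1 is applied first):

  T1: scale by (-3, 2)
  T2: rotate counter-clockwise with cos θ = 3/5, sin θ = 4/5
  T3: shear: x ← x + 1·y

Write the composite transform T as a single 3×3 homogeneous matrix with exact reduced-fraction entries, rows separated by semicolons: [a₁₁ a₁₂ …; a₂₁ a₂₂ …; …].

T = [-21/5 -2/5 0; -12/5 6/5 0; 0 0 1]

T1 = [-3 0 0; 0 2 0; 0 0 1]
T2·T1 = [-9/5 -8/5 0; -12/5 6/5 0; 0 0 1]
T3·…·T1 = [-21/5 -2/5 0; -12/5 6/5 0; 0 0 1]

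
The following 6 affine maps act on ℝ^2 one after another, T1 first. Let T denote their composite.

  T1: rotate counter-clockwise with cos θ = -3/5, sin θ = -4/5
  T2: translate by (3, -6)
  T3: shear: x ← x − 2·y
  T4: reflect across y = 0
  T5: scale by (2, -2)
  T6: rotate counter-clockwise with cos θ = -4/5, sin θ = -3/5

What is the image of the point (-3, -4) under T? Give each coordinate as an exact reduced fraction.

T1 rotate counter-clockwise with cos θ = -3/5, sin θ = -4/5: (-3, -4) → (-7/5, 24/5)
T2 translate by (3, -6): (-7/5, 24/5) → (8/5, -6/5)
T3 shear: x ← x − 2·y: (8/5, -6/5) → (4, -6/5)
T4 reflect across y = 0: (4, -6/5) → (4, 6/5)
T5 scale by (2, -2): (4, 6/5) → (8, -12/5)
T6 rotate counter-clockwise with cos θ = -4/5, sin θ = -3/5: (8, -12/5) → (-196/25, -72/25)

T(p) = (-196/25, -72/25)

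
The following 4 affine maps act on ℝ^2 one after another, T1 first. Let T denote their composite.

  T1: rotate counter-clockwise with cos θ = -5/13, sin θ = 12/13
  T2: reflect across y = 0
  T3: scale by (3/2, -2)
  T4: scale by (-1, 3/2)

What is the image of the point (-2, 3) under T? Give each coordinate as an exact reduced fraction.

T(p) = (3, -9)

T1 rotate counter-clockwise with cos θ = -5/13, sin θ = 12/13: (-2, 3) → (-2, -3)
T2 reflect across y = 0: (-2, -3) → (-2, 3)
T3 scale by (3/2, -2): (-2, 3) → (-3, -6)
T4 scale by (-1, 3/2): (-3, -6) → (3, -9)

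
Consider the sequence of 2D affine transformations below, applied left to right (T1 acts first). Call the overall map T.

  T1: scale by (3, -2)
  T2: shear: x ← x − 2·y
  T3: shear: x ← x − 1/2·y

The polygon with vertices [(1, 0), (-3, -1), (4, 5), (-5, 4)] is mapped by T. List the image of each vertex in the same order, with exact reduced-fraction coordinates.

T1 scale by (3, -2): (1, 0) → (3, 0); (-3, -1) → (-9, 2); (4, 5) → (12, -10); (-5, 4) → (-15, -8)
T2 shear: x ← x − 2·y: (3, 0) → (3, 0); (-9, 2) → (-13, 2); (12, -10) → (32, -10); (-15, -8) → (1, -8)
T3 shear: x ← x − 1/2·y: (3, 0) → (3, 0); (-13, 2) → (-14, 2); (32, -10) → (37, -10); (1, -8) → (5, -8)

image vertices: (3, 0), (-14, 2), (37, -10), (5, -8)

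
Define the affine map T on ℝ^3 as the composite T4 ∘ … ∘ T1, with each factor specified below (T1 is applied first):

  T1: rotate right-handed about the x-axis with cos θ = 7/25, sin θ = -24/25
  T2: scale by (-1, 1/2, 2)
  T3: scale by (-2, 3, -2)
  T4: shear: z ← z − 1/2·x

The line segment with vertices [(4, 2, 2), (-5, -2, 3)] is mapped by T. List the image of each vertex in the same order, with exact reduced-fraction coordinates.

T1 rotate right-handed about the x-axis with cos θ = 7/25, sin θ = -24/25: (4, 2, 2) → (4, 62/25, -34/25); (-5, -2, 3) → (-5, 58/25, 69/25)
T2 scale by (-1, 1/2, 2): (4, 62/25, -34/25) → (-4, 31/25, -68/25); (-5, 58/25, 69/25) → (5, 29/25, 138/25)
T3 scale by (-2, 3, -2): (-4, 31/25, -68/25) → (8, 93/25, 136/25); (5, 29/25, 138/25) → (-10, 87/25, -276/25)
T4 shear: z ← z − 1/2·x: (8, 93/25, 136/25) → (8, 93/25, 36/25); (-10, 87/25, -276/25) → (-10, 87/25, -151/25)

image vertices: (8, 93/25, 36/25), (-10, 87/25, -151/25)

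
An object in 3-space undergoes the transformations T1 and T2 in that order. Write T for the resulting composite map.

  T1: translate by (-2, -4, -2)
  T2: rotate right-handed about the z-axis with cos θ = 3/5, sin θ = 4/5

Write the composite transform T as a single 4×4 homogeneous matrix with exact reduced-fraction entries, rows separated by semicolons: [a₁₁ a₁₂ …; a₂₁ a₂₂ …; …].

T = [3/5 -4/5 0 2; 4/5 3/5 0 -4; 0 0 1 -2; 0 0 0 1]

T1 = [1 0 0 -2; 0 1 0 -4; 0 0 1 -2; 0 0 0 1]
T2·T1 = [3/5 -4/5 0 2; 4/5 3/5 0 -4; 0 0 1 -2; 0 0 0 1]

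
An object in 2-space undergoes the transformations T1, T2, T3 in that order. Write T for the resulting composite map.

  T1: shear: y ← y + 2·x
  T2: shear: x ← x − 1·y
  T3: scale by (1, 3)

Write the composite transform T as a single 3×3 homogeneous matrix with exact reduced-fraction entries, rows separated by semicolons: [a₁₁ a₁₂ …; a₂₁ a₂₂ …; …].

T1 = [1 0 0; 2 1 0; 0 0 1]
T2·T1 = [-1 -1 0; 2 1 0; 0 0 1]
T3·…·T1 = [-1 -1 0; 6 3 0; 0 0 1]

T = [-1 -1 0; 6 3 0; 0 0 1]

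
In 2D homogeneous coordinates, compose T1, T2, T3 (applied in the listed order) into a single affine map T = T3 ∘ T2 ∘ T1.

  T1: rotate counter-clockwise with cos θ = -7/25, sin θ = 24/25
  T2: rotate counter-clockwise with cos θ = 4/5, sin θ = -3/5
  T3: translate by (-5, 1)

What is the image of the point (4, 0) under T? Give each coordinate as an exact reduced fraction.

T1 rotate counter-clockwise with cos θ = -7/25, sin θ = 24/25: (4, 0) → (-28/25, 96/25)
T2 rotate counter-clockwise with cos θ = 4/5, sin θ = -3/5: (-28/25, 96/25) → (176/125, 468/125)
T3 translate by (-5, 1): (176/125, 468/125) → (-449/125, 593/125)

T(p) = (-449/125, 593/125)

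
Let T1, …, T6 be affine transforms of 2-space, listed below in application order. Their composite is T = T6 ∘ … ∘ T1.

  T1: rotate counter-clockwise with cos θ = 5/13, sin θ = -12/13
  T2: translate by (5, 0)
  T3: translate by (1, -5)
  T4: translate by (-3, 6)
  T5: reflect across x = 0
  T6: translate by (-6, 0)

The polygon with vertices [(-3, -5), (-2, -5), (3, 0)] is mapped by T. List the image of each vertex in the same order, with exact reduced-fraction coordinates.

image vertices: (-42/13, 24/13), (-47/13, 12/13), (-132/13, -23/13)

T1 rotate counter-clockwise with cos θ = 5/13, sin θ = -12/13: (-3, -5) → (-75/13, 11/13); (-2, -5) → (-70/13, -1/13); (3, 0) → (15/13, -36/13)
T2 translate by (5, 0): (-75/13, 11/13) → (-10/13, 11/13); (-70/13, -1/13) → (-5/13, -1/13); (15/13, -36/13) → (80/13, -36/13)
T3 translate by (1, -5): (-10/13, 11/13) → (3/13, -54/13); (-5/13, -1/13) → (8/13, -66/13); (80/13, -36/13) → (93/13, -101/13)
T4 translate by (-3, 6): (3/13, -54/13) → (-36/13, 24/13); (8/13, -66/13) → (-31/13, 12/13); (93/13, -101/13) → (54/13, -23/13)
T5 reflect across x = 0: (-36/13, 24/13) → (36/13, 24/13); (-31/13, 12/13) → (31/13, 12/13); (54/13, -23/13) → (-54/13, -23/13)
T6 translate by (-6, 0): (36/13, 24/13) → (-42/13, 24/13); (31/13, 12/13) → (-47/13, 12/13); (-54/13, -23/13) → (-132/13, -23/13)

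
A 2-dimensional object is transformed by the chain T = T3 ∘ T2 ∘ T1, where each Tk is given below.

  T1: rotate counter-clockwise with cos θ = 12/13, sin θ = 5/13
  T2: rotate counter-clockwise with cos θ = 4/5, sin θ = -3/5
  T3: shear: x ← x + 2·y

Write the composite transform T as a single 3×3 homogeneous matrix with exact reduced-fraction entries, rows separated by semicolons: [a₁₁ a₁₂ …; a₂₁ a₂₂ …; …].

T1 = [12/13 -5/13 0; 5/13 12/13 0; 0 0 1]
T2·T1 = [63/65 16/65 0; -16/65 63/65 0; 0 0 1]
T3·…·T1 = [31/65 142/65 0; -16/65 63/65 0; 0 0 1]

T = [31/65 142/65 0; -16/65 63/65 0; 0 0 1]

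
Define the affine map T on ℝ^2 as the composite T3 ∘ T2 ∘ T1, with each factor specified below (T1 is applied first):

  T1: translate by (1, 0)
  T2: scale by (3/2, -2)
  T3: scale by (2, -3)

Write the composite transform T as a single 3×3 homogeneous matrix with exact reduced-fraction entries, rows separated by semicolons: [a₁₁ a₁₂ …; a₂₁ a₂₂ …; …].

T1 = [1 0 1; 0 1 0; 0 0 1]
T2·T1 = [3/2 0 3/2; 0 -2 0; 0 0 1]
T3·…·T1 = [3 0 3; 0 6 0; 0 0 1]

T = [3 0 3; 0 6 0; 0 0 1]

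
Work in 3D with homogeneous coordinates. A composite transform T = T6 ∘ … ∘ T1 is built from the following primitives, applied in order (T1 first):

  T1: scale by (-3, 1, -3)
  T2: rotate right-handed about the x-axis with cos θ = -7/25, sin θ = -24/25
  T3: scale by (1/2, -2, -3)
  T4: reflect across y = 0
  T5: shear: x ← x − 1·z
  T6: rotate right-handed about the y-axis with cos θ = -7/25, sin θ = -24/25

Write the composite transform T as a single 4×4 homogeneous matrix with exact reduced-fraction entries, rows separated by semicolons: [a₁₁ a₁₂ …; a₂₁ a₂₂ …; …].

T1 = [-3 0 0 0; 0 1 0 0; 0 0 -3 0; 0 0 0 1]
T2·T1 = [-3 0 0 0; 0 -7/25 -72/25 0; 0 -24/25 21/25 0; 0 0 0 1]
T3·…·T1 = [-3/2 0 0 0; 0 14/25 144/25 0; 0 72/25 -63/25 0; 0 0 0 1]
T4·…·T1 = [-3/2 0 0 0; 0 -14/25 -144/25 0; 0 72/25 -63/25 0; 0 0 0 1]
T5·…·T1 = [-3/2 -72/25 63/25 0; 0 -14/25 -144/25 0; 0 72/25 -63/25 0; 0 0 0 1]
T6·…·T1 = [21/50 -1224/625 1071/625 0; 0 -14/25 -144/25 0; -36/25 -2232/625 1953/625 0; 0 0 0 1]

T = [21/50 -1224/625 1071/625 0; 0 -14/25 -144/25 0; -36/25 -2232/625 1953/625 0; 0 0 0 1]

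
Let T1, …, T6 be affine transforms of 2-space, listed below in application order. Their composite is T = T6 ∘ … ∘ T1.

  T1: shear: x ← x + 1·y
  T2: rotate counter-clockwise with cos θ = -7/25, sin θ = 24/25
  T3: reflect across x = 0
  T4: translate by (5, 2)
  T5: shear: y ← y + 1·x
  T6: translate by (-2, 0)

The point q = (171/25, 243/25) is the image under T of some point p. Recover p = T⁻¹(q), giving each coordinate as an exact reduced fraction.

T1 = [1 1 0; 0 1 0; 0 0 1]
T2·T1 = [-7/25 -31/25 0; 24/25 17/25 0; 0 0 1]
T3·…·T1 = [7/25 31/25 0; 24/25 17/25 0; 0 0 1]
T4·…·T1 = [7/25 31/25 5; 24/25 17/25 2; 0 0 1]
T5·…·T1 = [7/25 31/25 5; 31/25 48/25 7; 0 0 1]
T6·…·T1 = [7/25 31/25 3; 31/25 48/25 7; 0 0 1]
det M = -1; M⁻¹ = [-48/25 31/25 -73/25; 31/25 -7/25 -44/25; 0 0 1]
M⁻¹ · (171/25, 243/25)ᵀ = (-4, 4)ᵀ

p = (-4, 4)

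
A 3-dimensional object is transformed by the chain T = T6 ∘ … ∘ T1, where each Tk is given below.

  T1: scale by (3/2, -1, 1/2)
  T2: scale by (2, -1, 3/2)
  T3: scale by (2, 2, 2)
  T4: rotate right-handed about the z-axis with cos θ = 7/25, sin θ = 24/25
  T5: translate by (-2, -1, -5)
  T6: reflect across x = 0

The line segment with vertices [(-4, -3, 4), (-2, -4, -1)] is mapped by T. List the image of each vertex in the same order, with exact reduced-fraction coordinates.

T1 scale by (3/2, -1, 1/2): (-4, -3, 4) → (-6, 3, 2); (-2, -4, -1) → (-3, 4, -1/2)
T2 scale by (2, -1, 3/2): (-6, 3, 2) → (-12, -3, 3); (-3, 4, -1/2) → (-6, -4, -3/4)
T3 scale by (2, 2, 2): (-12, -3, 3) → (-24, -6, 6); (-6, -4, -3/4) → (-12, -8, -3/2)
T4 rotate right-handed about the z-axis with cos θ = 7/25, sin θ = 24/25: (-24, -6, 6) → (-24/25, -618/25, 6); (-12, -8, -3/2) → (108/25, -344/25, -3/2)
T5 translate by (-2, -1, -5): (-24/25, -618/25, 6) → (-74/25, -643/25, 1); (108/25, -344/25, -3/2) → (58/25, -369/25, -13/2)
T6 reflect across x = 0: (-74/25, -643/25, 1) → (74/25, -643/25, 1); (58/25, -369/25, -13/2) → (-58/25, -369/25, -13/2)

image vertices: (74/25, -643/25, 1), (-58/25, -369/25, -13/2)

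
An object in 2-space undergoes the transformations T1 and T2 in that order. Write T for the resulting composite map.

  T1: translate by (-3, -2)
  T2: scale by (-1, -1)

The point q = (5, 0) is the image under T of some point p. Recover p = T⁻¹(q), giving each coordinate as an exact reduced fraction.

T1 = [1 0 -3; 0 1 -2; 0 0 1]
T2·T1 = [-1 0 3; 0 -1 2; 0 0 1]
det M = 1; M⁻¹ = [-1 0 3; 0 -1 2; 0 0 1]
M⁻¹ · (5, 0)ᵀ = (-2, 2)ᵀ

p = (-2, 2)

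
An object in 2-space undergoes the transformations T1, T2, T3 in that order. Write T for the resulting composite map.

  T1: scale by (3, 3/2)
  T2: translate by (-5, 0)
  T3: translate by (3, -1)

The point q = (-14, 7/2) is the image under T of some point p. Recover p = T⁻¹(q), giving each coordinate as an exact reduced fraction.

p = (-4, 3)

T1 = [3 0 0; 0 3/2 0; 0 0 1]
T2·T1 = [3 0 -5; 0 3/2 0; 0 0 1]
T3·…·T1 = [3 0 -2; 0 3/2 -1; 0 0 1]
det M = 9/2; M⁻¹ = [1/3 0 2/3; 0 2/3 2/3; 0 0 1]
M⁻¹ · (-14, 7/2)ᵀ = (-4, 3)ᵀ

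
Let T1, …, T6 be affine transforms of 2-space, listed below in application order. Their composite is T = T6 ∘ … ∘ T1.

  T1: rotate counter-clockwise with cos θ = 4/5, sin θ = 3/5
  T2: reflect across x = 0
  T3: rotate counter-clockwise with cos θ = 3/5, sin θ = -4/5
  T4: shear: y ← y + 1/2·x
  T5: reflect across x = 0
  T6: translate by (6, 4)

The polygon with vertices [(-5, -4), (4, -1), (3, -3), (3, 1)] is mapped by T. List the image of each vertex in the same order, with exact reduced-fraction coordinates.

T1 rotate counter-clockwise with cos θ = 4/5, sin θ = 3/5: (-5, -4) → (-8/5, -31/5); (4, -1) → (19/5, 8/5); (3, -3) → (21/5, -3/5); (3, 1) → (9/5, 13/5)
T2 reflect across x = 0: (-8/5, -31/5) → (8/5, -31/5); (19/5, 8/5) → (-19/5, 8/5); (21/5, -3/5) → (-21/5, -3/5); (9/5, 13/5) → (-9/5, 13/5)
T3 rotate counter-clockwise with cos θ = 3/5, sin θ = -4/5: (8/5, -31/5) → (-4, -5); (-19/5, 8/5) → (-1, 4); (-21/5, -3/5) → (-3, 3); (-9/5, 13/5) → (1, 3)
T4 shear: y ← y + 1/2·x: (-4, -5) → (-4, -7); (-1, 4) → (-1, 7/2); (-3, 3) → (-3, 3/2); (1, 3) → (1, 7/2)
T5 reflect across x = 0: (-4, -7) → (4, -7); (-1, 7/2) → (1, 7/2); (-3, 3/2) → (3, 3/2); (1, 7/2) → (-1, 7/2)
T6 translate by (6, 4): (4, -7) → (10, -3); (1, 7/2) → (7, 15/2); (3, 3/2) → (9, 11/2); (-1, 7/2) → (5, 15/2)

image vertices: (10, -3), (7, 15/2), (9, 11/2), (5, 15/2)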